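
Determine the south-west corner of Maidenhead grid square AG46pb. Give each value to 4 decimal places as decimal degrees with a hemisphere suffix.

Field A=0, G=6: +0·20° lon, +6·10° lat → SW at lon -180°, lat -30°.
Square 4, 6: +4·2° lon, +6·1° lat → SW at lon -172°, lat -24°.
Subsquare p=15, b=1: +15·0.0833333° lon, +1·0.0416667° lat → SW at lon -170.75°, lat -23.9583°.
latitude 23.9583° S, longitude 170.7500° W.

23.9583° S, 170.7500° W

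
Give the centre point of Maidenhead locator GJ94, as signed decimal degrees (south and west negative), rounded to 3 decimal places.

Field G=6, J=9: +6·20° lon, +9·10° lat → SW at lon -60°, lat 0°.
Square 9, 4: +9·2° lon, +4·1° lat → SW at lon -42°, lat 4°.
Cell spans 2° lon × 1° lat. Centre is SW corner plus half of each.
latitude 4.500, longitude -41.000.

4.500, -41.000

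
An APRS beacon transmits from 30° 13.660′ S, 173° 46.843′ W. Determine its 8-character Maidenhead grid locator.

AF39cs65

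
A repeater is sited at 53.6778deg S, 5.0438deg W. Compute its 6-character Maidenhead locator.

ID76lh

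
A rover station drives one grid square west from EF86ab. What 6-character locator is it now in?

Longitude subsquare a = 0; −1 → -1, wraps to 23 = x, carry into square.
Longitude square 8; −1 → 7.
The latitude characters are unchanged.

EF76xb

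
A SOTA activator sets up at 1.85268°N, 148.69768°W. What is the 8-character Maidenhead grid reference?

BJ51pu64

Add 180° to longitude and 90° to latitude: 31.30232, 91.85268.
Field: 31.30232/20 → 1 → B, 91.85268/10 → 9 → J; chars BJ.
Square: 11.30232/2 → 5, 1.85268/1 → 1; chars 51.
Subsquare: 1.30232/0.0833333 → 15 → p, 0.85268/0.0416667 → 20 → u; chars pu.
Extended square: 0.05232/0.00833333 → 6, 0.01935/0.00416667 → 4; chars 64.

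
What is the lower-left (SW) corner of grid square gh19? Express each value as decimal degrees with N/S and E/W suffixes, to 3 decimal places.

11.000° S, 58.000° W

Field G=6, H=7: +6·20° lon, +7·10° lat → SW at lon -60°, lat -20°.
Square 1, 9: +1·2° lon, +9·1° lat → SW at lon -58°, lat -11°.
latitude 11.000° S, longitude 58.000° W.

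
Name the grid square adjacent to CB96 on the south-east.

DB05

Longitude square 9; +1 → 10, wraps to 0, carry into field.
Longitude field C = 2; +1 → 3 = D.
Latitude square 6; −1 → 5.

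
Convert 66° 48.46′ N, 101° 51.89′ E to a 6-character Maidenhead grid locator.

Offset from 180°W / 90°S: lon 281.8648°, lat 156.8077°.
Field: 281.8648/20 → 14 → O, 156.8077/10 → 15 → P; chars OP.
Square: 1.8648/2 → 0, 6.8077/1 → 6; chars 06.
Subsquare: 1.8648/0.0833333 → 22 → w, 0.8077/0.0416667 → 19 → t; chars wt.

OP06wt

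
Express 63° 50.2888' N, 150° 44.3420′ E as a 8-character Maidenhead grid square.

QP53iu81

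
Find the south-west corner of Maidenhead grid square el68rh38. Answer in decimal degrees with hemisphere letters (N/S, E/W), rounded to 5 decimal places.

28.32500° N, 86.55833° W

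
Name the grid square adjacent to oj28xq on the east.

OJ38aq

Longitude subsquare x = 23; +1 → 24, wraps to 0 = a, carry into square.
Longitude square 2; +1 → 3.
The latitude characters are unchanged.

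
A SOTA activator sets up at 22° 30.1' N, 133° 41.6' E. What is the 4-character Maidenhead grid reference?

PL62

Shift to the Maidenhead origin (180°W, 90°S): lon 313.69, lat 112.50.
Field (20°×10°, letters A–R): 313.69/20 → 15 → P, 112.50/10 → 11 → L; chars PL.
Square (2°×1°, digits 0–9): 13.69/2 → 6, 2.50/1 → 2; chars 62.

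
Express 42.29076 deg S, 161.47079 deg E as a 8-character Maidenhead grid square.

RE07rr60

Add 180° to longitude and 90° to latitude: 341.47079, 47.70924.
Field: 341.47079/20 → 17 → R, 47.70924/10 → 4 → E; chars RE.
Square: 1.47079/2 → 0, 7.70924/1 → 7; chars 07.
Subsquare: 1.47079/0.0833333 → 17 → r, 0.70924/0.0416667 → 17 → r; chars rr.
Extended square: 0.05412/0.00833333 → 6, 0.00091/0.00416667 → 0; chars 60.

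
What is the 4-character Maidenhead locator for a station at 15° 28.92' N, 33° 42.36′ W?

HK35

Shift to the Maidenhead origin (180°W, 90°S): lon 146.29, lat 105.48.
Field (20°×10°, letters A–R): lon ⌊146.29/20⌋ = 7 → H; lat ⌊105.48/10⌋ = 10 → K.
Square (2°×1°, digits 0–9): lon ⌊6.29/2⌋ = 3; lat ⌊5.48/1⌋ = 5.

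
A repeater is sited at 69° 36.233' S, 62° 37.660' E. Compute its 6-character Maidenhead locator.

MC10hj

Add 180° to longitude and 90° to latitude: 242.6277, 20.3961.
Field: lon ⌊242.6277/20⌋ = 12 → M; lat ⌊20.3961/10⌋ = 2 → C.
Square: lon ⌊2.6277/2⌋ = 1; lat ⌊0.3961/1⌋ = 0.
Subsquare: lon ⌊0.6277/0.0833333⌋ = 7 → h; lat ⌊0.3961/0.0416667⌋ = 9 → j.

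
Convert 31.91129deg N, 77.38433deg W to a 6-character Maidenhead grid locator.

FM11hv

Shift to the Maidenhead origin (180°W, 90°S): lon 102.6157, lat 121.9113.
Field: lon ⌊102.6157/20⌋ = 5 → F; lat ⌊121.9113/10⌋ = 12 → M.
Square: lon ⌊2.6157/2⌋ = 1; lat ⌊1.9113/1⌋ = 1.
Subsquare: lon ⌊0.6157/0.0833333⌋ = 7 → h; lat ⌊0.9113/0.0416667⌋ = 21 → v.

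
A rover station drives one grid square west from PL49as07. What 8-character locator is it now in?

Longitude extended square 0; −1 → -1, wraps to 9, carry into subsquare.
Longitude subsquare a = 0; −1 → -1, wraps to 23 = x, carry into square.
Longitude square 4; −1 → 3.
The latitude characters are unchanged.

PL39xs97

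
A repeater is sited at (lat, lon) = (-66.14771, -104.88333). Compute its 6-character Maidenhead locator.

Add 180° to longitude and 90° to latitude: 75.1167, 23.8523.
Field: 75.1167/20 → 3 → D, 23.8523/10 → 2 → C; chars DC.
Square: 15.1167/2 → 7, 3.8523/1 → 3; chars 73.
Subsquare: 1.1167/0.0833333 → 13 → n, 0.8523/0.0416667 → 20 → u; chars nu.

DC73nu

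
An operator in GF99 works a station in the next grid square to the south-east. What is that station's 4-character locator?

Longitude square 9; +1 → 10, wraps to 0, carry into field.
Longitude field G = 6; +1 → 7 = H.
Latitude square 9; −1 → 8.

HF08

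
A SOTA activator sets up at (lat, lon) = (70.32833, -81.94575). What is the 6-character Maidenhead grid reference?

Add 180° to longitude and 90° to latitude: 98.0542, 160.3283.
Field: lon ⌊98.0542/20⌋ = 4 → E; lat ⌊160.3283/10⌋ = 16 → Q.
Square: lon ⌊18.0542/2⌋ = 9; lat ⌊0.3283/1⌋ = 0.
Subsquare: lon ⌊0.0542/0.0833333⌋ = 0 → a; lat ⌊0.3283/0.0416667⌋ = 7 → h.

EQ90ah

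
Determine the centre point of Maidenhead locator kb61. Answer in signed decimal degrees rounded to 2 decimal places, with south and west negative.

Field K=10, B=1: +10·20° lon, +1·10° lat → SW at lon 20°, lat -80°.
Square 6, 1: +6·2° lon, +1·1° lat → SW at lon 32°, lat -79°.
Cell spans 2° lon × 1° lat. Centre is SW corner plus half of each.
latitude -78.50, longitude 33.00.

-78.50, 33.00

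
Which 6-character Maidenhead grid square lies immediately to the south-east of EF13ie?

EF13jd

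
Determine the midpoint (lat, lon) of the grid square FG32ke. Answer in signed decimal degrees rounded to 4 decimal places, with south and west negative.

Field F=5, G=6: +5·20° lon, +6·10° lat → SW at lon -80°, lat -30°.
Square 3, 2: +3·2° lon, +2·1° lat → SW at lon -74°, lat -28°.
Subsquare k=10, e=4: +10·0.0833333° lon, +4·0.0416667° lat → SW at lon -73.1667°, lat -27.8333°.
Cell spans 0.0833333° lon × 0.0416667° lat. Centre is SW corner plus half of each.
latitude -27.8125, longitude -73.1250.

-27.8125, -73.1250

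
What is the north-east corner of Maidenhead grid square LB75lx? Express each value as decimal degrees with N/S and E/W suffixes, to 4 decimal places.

Field L=11, B=1: +11·20° lon, +1·10° lat → SW at lon 40°, lat -80°.
Square 7, 5: +7·2° lon, +5·1° lat → SW at lon 54°, lat -75°.
Subsquare l=11, x=23: +11·0.0833333° lon, +23·0.0416667° lat → SW at lon 54.9167°, lat -74.0417°.
Cell spans 0.0833333° lon × 0.0416667° lat. NE corner is SW corner plus one full cell.
latitude 74.0000° S, longitude 55.0000° E.

74.0000° S, 55.0000° E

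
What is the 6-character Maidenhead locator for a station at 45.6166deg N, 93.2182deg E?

NN65oo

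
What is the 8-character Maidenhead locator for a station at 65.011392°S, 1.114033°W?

IC94kx67

Offset from 180°W / 90°S: lon 178.88597°, lat 24.98861°.
Field: 178.88597/20 → 8 → I, 24.98861/10 → 2 → C; chars IC.
Square: 18.88597/2 → 9, 4.98861/1 → 4; chars 94.
Subsquare: 0.88597/0.0833333 → 10 → k, 0.98861/0.0416667 → 23 → x; chars kx.
Extended square: 0.05263/0.00833333 → 6, 0.03027/0.00416667 → 7; chars 67.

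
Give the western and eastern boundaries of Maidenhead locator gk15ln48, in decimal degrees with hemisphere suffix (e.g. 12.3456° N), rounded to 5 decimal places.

57.05000° W, 57.04167° W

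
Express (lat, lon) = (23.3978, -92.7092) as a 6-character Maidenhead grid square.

Offset from 180°W / 90°S: lon 87.2908°, lat 113.3978°.
Field: 87.2908/20 → 4 → E, 113.3978/10 → 11 → L; chars EL.
Square: 7.2908/2 → 3, 3.3978/1 → 3; chars 33.
Subsquare: 1.2908/0.0833333 → 15 → p, 0.3978/0.0416667 → 9 → j; chars pj.

EL33pj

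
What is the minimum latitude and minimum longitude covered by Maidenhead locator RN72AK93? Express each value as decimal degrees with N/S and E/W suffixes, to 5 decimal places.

42.42917° N, 174.07500° E

Field R=17, N=13: +17·20° lon, +13·10° lat → SW at lon 160°, lat 40°.
Square 7, 2: +7·2° lon, +2·1° lat → SW at lon 174°, lat 42°.
Subsquare a=0, k=10: +0·0.0833333° lon, +10·0.0416667° lat → SW at lon 174°, lat 42.4167°.
Extended square 9, 3: +9·0.00833333° lon, +3·0.00416667° lat → SW at lon 174.075°, lat 42.4292°.
latitude 42.42917° N, longitude 174.07500° E.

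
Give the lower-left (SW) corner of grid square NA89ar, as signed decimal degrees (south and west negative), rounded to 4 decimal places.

-80.2917, 96.0000

Field N=13, A=0: +13·20° lon, +0·10° lat → SW at lon 80°, lat -90°.
Square 8, 9: +8·2° lon, +9·1° lat → SW at lon 96°, lat -81°.
Subsquare a=0, r=17: +0·0.0833333° lon, +17·0.0416667° lat → SW at lon 96°, lat -80.2917°.
latitude -80.2917, longitude 96.0000.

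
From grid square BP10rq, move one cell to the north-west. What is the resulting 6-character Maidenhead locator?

Longitude subsquare r = 17; −1 → 16 = q.
Latitude subsquare q = 16; +1 → 17 = r.

BP10qr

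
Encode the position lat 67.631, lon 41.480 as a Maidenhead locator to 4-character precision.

Shift to the Maidenhead origin (180°W, 90°S): lon 221.48, lat 157.63.
Field: 221.48/20 → 11 → L, 157.63/10 → 15 → P; chars LP.
Square: 1.48/2 → 0, 7.63/1 → 7; chars 07.

LP07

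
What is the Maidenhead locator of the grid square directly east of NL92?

Longitude square 9; +1 → 10, wraps to 0, carry into field.
Longitude field N = 13; +1 → 14 = O.
The latitude characters are unchanged.

OL02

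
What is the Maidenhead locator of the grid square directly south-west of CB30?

CA29

Longitude square 3; −1 → 2.
Latitude square 0; −1 → -1, wraps to 9, carry into field.
Latitude field B = 1; −1 → 0 = A.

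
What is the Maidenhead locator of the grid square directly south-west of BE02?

AE91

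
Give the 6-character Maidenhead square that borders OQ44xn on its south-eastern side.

Longitude subsquare x = 23; +1 → 24, wraps to 0 = a, carry into square.
Longitude square 4; +1 → 5.
Latitude subsquare n = 13; −1 → 12 = m.

OQ54am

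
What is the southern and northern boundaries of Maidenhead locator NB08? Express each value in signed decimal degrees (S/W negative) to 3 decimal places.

Field N=13, B=1: +13·20° lon, +1·10° lat → SW at lon 80°, lat -80°.
Square 0, 8: +0·2° lon, +8·1° lat → SW at lon 80°, lat -72°.
Cell spans 2° lon × 1° lat.
south -72.000, north -71.000.

-72.000, -71.000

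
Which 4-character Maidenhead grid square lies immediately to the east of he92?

Longitude square 9; +1 → 10, wraps to 0, carry into field.
Longitude field H = 7; +1 → 8 = I.
The latitude characters are unchanged.

IE02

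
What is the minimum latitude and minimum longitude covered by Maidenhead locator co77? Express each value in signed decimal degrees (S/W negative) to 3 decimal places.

Field C=2, O=14: +2·20° lon, +14·10° lat → SW at lon -140°, lat 50°.
Square 7, 7: +7·2° lon, +7·1° lat → SW at lon -126°, lat 57°.
latitude 57.000, longitude -126.000.

57.000, -126.000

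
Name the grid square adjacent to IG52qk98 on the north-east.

IG52rk09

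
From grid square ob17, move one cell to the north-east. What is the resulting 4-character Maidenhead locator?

OB28

Longitude square 1; +1 → 2.
Latitude square 7; +1 → 8.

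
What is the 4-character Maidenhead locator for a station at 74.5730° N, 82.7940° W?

EQ84

Offset from 180°W / 90°S: lon 97.21°, lat 164.57°.
Field (20°×10°, letters A–R): lon ⌊97.21/20⌋ = 4 → E; lat ⌊164.57/10⌋ = 16 → Q.
Square (2°×1°, digits 0–9): lon ⌊17.21/2⌋ = 8; lat ⌊4.57/1⌋ = 4.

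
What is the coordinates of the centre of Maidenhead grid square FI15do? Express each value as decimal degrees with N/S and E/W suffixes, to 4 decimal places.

4.3958° S, 77.7083° W

Field F=5, I=8: +5·20° lon, +8·10° lat → SW at lon -80°, lat -10°.
Square 1, 5: +1·2° lon, +5·1° lat → SW at lon -78°, lat -5°.
Subsquare d=3, o=14: +3·0.0833333° lon, +14·0.0416667° lat → SW at lon -77.75°, lat -4.41667°.
Cell spans 0.0833333° lon × 0.0416667° lat. Centre is SW corner plus half of each.
latitude 4.3958° S, longitude 77.7083° W.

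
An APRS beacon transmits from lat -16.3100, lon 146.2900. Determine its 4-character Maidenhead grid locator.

Shift to the Maidenhead origin (180°W, 90°S): lon 326.29, lat 73.69.
Field: 326.29/20 → 16 → Q, 73.69/10 → 7 → H; chars QH.
Square: 6.29/2 → 3, 3.69/1 → 3; chars 33.

QH33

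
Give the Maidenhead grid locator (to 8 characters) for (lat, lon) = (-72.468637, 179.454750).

Shift to the Maidenhead origin (180°W, 90°S): lon 359.45475, lat 17.53136.
Field: lon ⌊359.45475/20⌋ = 17 → R; lat ⌊17.53136/10⌋ = 1 → B.
Square: lon ⌊19.45475/2⌋ = 9; lat ⌊7.53136/1⌋ = 7.
Subsquare: lon ⌊1.45475/0.0833333⌋ = 17 → r; lat ⌊0.53136/0.0416667⌋ = 12 → m.
Extended square: lon ⌊0.03808/0.00833333⌋ = 4; lat ⌊0.03136/0.00416667⌋ = 7.

RB97rm47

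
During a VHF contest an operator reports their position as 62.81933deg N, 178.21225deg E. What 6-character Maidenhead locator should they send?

Add 180° to longitude and 90° to latitude: 358.2123, 152.8193.
Field (20°×10°, letters A–R): 358.2123/20 → 17 → R, 152.8193/10 → 15 → P; chars RP.
Square (2°×1°, digits 0–9): 18.2123/2 → 9, 2.8193/1 → 2; chars 92.
Subsquare (5′×2.5′, letters a–x): 0.2123/0.0833333 → 2 → c, 0.8193/0.0416667 → 19 → t; chars ct.

RP92ct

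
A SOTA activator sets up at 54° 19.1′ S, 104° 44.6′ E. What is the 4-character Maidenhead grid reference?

Add 180° to longitude and 90° to latitude: 284.74, 35.68.
Field: lon ⌊284.74/20⌋ = 14 → O; lat ⌊35.68/10⌋ = 3 → D.
Square: lon ⌊4.74/2⌋ = 2; lat ⌊5.68/1⌋ = 5.

OD25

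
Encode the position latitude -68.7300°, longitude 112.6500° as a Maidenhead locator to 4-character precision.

OC61

Offset from 180°W / 90°S: lon 292.65°, lat 21.27°.
Field: lon ⌊292.65/20⌋ = 14 → O; lat ⌊21.27/10⌋ = 2 → C.
Square: lon ⌊12.65/2⌋ = 6; lat ⌊1.27/1⌋ = 1.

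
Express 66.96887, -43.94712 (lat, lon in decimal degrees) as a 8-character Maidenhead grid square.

GP86ax62

Offset from 180°W / 90°S: lon 136.05288°, lat 156.96887°.
Field (20°×10°, letters A–R): 136.05288/20 → 6 → G, 156.96887/10 → 15 → P; chars GP.
Square (2°×1°, digits 0–9): 16.05288/2 → 8, 6.96887/1 → 6; chars 86.
Subsquare (5′×2.5′, letters a–x): 0.05288/0.0833333 → 0 → a, 0.96887/0.0416667 → 23 → x; chars ax.
Extended square (30″×15″, digits 0–9): 0.05288/0.00833333 → 6, 0.01054/0.00416667 → 2; chars 62.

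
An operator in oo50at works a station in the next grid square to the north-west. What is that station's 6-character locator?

OO40xu

Longitude subsquare a = 0; −1 → -1, wraps to 23 = x, carry into square.
Longitude square 5; −1 → 4.
Latitude subsquare t = 19; +1 → 20 = u.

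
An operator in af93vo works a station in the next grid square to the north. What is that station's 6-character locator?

Latitude subsquare o = 14; +1 → 15 = p.
The longitude characters are unchanged.

AF93vp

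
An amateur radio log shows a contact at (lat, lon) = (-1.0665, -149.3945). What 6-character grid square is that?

Add 180° to longitude and 90° to latitude: 30.6055, 88.9335.
Field: 30.6055/20 → 1 → B, 88.9335/10 → 8 → I; chars BI.
Square: 10.6055/2 → 5, 8.9335/1 → 8; chars 58.
Subsquare: 0.6055/0.0833333 → 7 → h, 0.9335/0.0416667 → 22 → w; chars hw.

BI58hw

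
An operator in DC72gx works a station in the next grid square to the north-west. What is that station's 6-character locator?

Longitude subsquare g = 6; −1 → 5 = f.
Latitude subsquare x = 23; +1 → 24, wraps to 0 = a, carry into square.
Latitude square 2; +1 → 3.

DC73fa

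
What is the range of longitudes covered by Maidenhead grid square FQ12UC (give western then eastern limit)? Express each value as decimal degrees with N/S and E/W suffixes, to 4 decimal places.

76.3333° W, 76.2500° W

Field F=5, Q=16: +5·20° lon, +16·10° lat → SW at lon -80°, lat 70°.
Square 1, 2: +1·2° lon, +2·1° lat → SW at lon -78°, lat 72°.
Subsquare u=20, c=2: +20·0.0833333° lon, +2·0.0416667° lat → SW at lon -76.3333°, lat 72.0833°.
Cell spans 0.0833333° lon × 0.0416667° lat.
west 76.3333° W, east 76.2500° W.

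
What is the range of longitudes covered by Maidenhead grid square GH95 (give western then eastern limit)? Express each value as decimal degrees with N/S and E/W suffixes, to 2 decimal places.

42.00° W, 40.00° W

Field G=6, H=7: +6·20° lon, +7·10° lat → SW at lon -60°, lat -20°.
Square 9, 5: +9·2° lon, +5·1° lat → SW at lon -42°, lat -15°.
Cell spans 2° lon × 1° lat.
west 42.00° W, east 40.00° W.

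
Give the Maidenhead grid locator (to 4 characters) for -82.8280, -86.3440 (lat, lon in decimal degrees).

Offset from 180°W / 90°S: lon 93.66°, lat 7.17°.
Field: 93.66/20 → 4 → E, 7.17/10 → 0 → A; chars EA.
Square: 13.66/2 → 6, 7.17/1 → 7; chars 67.

EA67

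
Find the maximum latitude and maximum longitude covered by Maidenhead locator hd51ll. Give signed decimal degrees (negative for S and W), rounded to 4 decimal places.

Field H=7, D=3: +7·20° lon, +3·10° lat → SW at lon -40°, lat -60°.
Square 5, 1: +5·2° lon, +1·1° lat → SW at lon -30°, lat -59°.
Subsquare l=11, l=11: +11·0.0833333° lon, +11·0.0416667° lat → SW at lon -29.0833°, lat -58.5417°.
Cell spans 0.0833333° lon × 0.0416667° lat. NE corner is SW corner plus one full cell.
latitude -58.5000, longitude -29.0000.

-58.5000, -29.0000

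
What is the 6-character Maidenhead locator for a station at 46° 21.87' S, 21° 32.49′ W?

Shift to the Maidenhead origin (180°W, 90°S): lon 158.4585, lat 43.6355.
Field: 158.4585/20 → 7 → H, 43.6355/10 → 4 → E; chars HE.
Square: 18.4585/2 → 9, 3.6355/1 → 3; chars 93.
Subsquare: 0.4585/0.0833333 → 5 → f, 0.6355/0.0416667 → 15 → p; chars fp.

HE93fp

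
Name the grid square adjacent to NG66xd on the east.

NG76ad

Longitude subsquare x = 23; +1 → 24, wraps to 0 = a, carry into square.
Longitude square 6; +1 → 7.
The latitude characters are unchanged.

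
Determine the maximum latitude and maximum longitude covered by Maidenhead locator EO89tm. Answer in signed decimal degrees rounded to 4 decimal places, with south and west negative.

Field E=4, O=14: +4·20° lon, +14·10° lat → SW at lon -100°, lat 50°.
Square 8, 9: +8·2° lon, +9·1° lat → SW at lon -84°, lat 59°.
Subsquare t=19, m=12: +19·0.0833333° lon, +12·0.0416667° lat → SW at lon -82.4167°, lat 59.5°.
Cell spans 0.0833333° lon × 0.0416667° lat. NE corner is SW corner plus one full cell.
latitude 59.5417, longitude -82.3333.

59.5417, -82.3333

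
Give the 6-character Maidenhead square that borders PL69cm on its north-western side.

PL69bn

Longitude subsquare c = 2; −1 → 1 = b.
Latitude subsquare m = 12; +1 → 13 = n.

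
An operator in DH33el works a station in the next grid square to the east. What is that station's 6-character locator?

DH33fl

Longitude subsquare e = 4; +1 → 5 = f.
The latitude characters are unchanged.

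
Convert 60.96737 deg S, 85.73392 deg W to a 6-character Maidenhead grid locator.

Offset from 180°W / 90°S: lon 94.2661°, lat 29.0326°.
Field: lon ⌊94.2661/20⌋ = 4 → E; lat ⌊29.0326/10⌋ = 2 → C.
Square: lon ⌊14.2661/2⌋ = 7; lat ⌊9.0326/1⌋ = 9.
Subsquare: lon ⌊0.2661/0.0833333⌋ = 3 → d; lat ⌊0.0326/0.0416667⌋ = 0 → a.

EC79da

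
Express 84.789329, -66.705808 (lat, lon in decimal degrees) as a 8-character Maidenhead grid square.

FR64ps59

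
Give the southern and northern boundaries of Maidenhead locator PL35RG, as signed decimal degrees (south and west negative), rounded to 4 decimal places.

Field P=15, L=11: +15·20° lon, +11·10° lat → SW at lon 120°, lat 20°.
Square 3, 5: +3·2° lon, +5·1° lat → SW at lon 126°, lat 25°.
Subsquare r=17, g=6: +17·0.0833333° lon, +6·0.0416667° lat → SW at lon 127.417°, lat 25.25°.
Cell spans 0.0833333° lon × 0.0416667° lat.
south 25.2500, north 25.2917.

25.2500, 25.2917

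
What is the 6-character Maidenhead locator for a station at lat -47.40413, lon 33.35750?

KE62qo

Add 180° to longitude and 90° to latitude: 213.3575, 42.5959.
Field (20°×10°, letters A–R): 213.3575/20 → 10 → K, 42.5959/10 → 4 → E; chars KE.
Square (2°×1°, digits 0–9): 13.3575/2 → 6, 2.5959/1 → 2; chars 62.
Subsquare (5′×2.5′, letters a–x): 1.3575/0.0833333 → 16 → q, 0.5959/0.0416667 → 14 → o; chars qo.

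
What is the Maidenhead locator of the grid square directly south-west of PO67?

PO56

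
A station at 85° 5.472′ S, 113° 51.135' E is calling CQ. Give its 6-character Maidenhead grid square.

Shift to the Maidenhead origin (180°W, 90°S): lon 293.8523, lat 4.9088.
Field: lon ⌊293.8523/20⌋ = 14 → O; lat ⌊4.9088/10⌋ = 0 → A.
Square: lon ⌊13.8523/2⌋ = 6; lat ⌊4.9088/1⌋ = 4.
Subsquare: lon ⌊1.8523/0.0833333⌋ = 22 → w; lat ⌊0.9088/0.0416667⌋ = 21 → v.

OA64wv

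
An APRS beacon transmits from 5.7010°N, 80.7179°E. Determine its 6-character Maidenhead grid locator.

Shift to the Maidenhead origin (180°W, 90°S): lon 260.7179, lat 95.7010.
Field: 260.7179/20 → 13 → N, 95.7010/10 → 9 → J; chars NJ.
Square: 0.7179/2 → 0, 5.7010/1 → 5; chars 05.
Subsquare: 0.7179/0.0833333 → 8 → i, 0.7010/0.0416667 → 16 → q; chars iq.

NJ05iq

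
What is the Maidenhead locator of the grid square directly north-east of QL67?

QL78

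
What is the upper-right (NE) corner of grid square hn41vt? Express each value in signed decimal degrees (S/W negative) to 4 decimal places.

Field H=7, N=13: +7·20° lon, +13·10° lat → SW at lon -40°, lat 40°.
Square 4, 1: +4·2° lon, +1·1° lat → SW at lon -32°, lat 41°.
Subsquare v=21, t=19: +21·0.0833333° lon, +19·0.0416667° lat → SW at lon -30.25°, lat 41.7917°.
Cell spans 0.0833333° lon × 0.0416667° lat. NE corner is SW corner plus one full cell.
latitude 41.8333, longitude -30.1667.

41.8333, -30.1667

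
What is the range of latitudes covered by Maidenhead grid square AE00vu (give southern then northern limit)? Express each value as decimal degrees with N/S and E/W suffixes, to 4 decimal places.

49.1667° S, 49.1250° S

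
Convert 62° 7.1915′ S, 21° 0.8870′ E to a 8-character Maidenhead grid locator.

KC07mv11

Offset from 180°W / 90°S: lon 201.01478°, lat 27.88014°.
Field: lon ⌊201.01478/20⌋ = 10 → K; lat ⌊27.88014/10⌋ = 2 → C.
Square: lon ⌊1.01478/2⌋ = 0; lat ⌊7.88014/1⌋ = 7.
Subsquare: lon ⌊1.01478/0.0833333⌋ = 12 → m; lat ⌊0.88014/0.0416667⌋ = 21 → v.
Extended square: lon ⌊0.01478/0.00833333⌋ = 1; lat ⌊0.00514/0.00416667⌋ = 1.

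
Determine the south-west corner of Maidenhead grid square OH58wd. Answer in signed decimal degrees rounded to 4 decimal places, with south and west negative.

Field O=14, H=7: +14·20° lon, +7·10° lat → SW at lon 100°, lat -20°.
Square 5, 8: +5·2° lon, +8·1° lat → SW at lon 110°, lat -12°.
Subsquare w=22, d=3: +22·0.0833333° lon, +3·0.0416667° lat → SW at lon 111.833°, lat -11.875°.
latitude -11.8750, longitude 111.8333.

-11.8750, 111.8333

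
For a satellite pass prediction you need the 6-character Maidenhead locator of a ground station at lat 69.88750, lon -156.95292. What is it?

BP19mv

Add 180° to longitude and 90° to latitude: 23.0471, 159.8875.
Field (20°×10°, letters A–R): lon ⌊23.0471/20⌋ = 1 → B; lat ⌊159.8875/10⌋ = 15 → P.
Square (2°×1°, digits 0–9): lon ⌊3.0471/2⌋ = 1; lat ⌊9.8875/1⌋ = 9.
Subsquare (5′×2.5′, letters a–x): lon ⌊1.0471/0.0833333⌋ = 12 → m; lat ⌊0.8875/0.0416667⌋ = 21 → v.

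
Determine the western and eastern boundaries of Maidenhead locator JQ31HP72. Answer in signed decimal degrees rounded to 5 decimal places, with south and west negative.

6.64167, 6.65000

Field J=9, Q=16: +9·20° lon, +16·10° lat → SW at lon 0°, lat 70°.
Square 3, 1: +3·2° lon, +1·1° lat → SW at lon 6°, lat 71°.
Subsquare h=7, p=15: +7·0.0833333° lon, +15·0.0416667° lat → SW at lon 6.58333°, lat 71.625°.
Extended square 7, 2: +7·0.00833333° lon, +2·0.00416667° lat → SW at lon 6.64167°, lat 71.6333°.
Cell spans 0.00833333° lon × 0.00416667° lat.
west 6.64167, east 6.65000.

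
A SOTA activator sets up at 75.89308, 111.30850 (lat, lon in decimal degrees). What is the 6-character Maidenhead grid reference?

Shift to the Maidenhead origin (180°W, 90°S): lon 291.3085, lat 165.8931.
Field: lon ⌊291.3085/20⌋ = 14 → O; lat ⌊165.8931/10⌋ = 16 → Q.
Square: lon ⌊11.3085/2⌋ = 5; lat ⌊5.8931/1⌋ = 5.
Subsquare: lon ⌊1.3085/0.0833333⌋ = 15 → p; lat ⌊0.8931/0.0416667⌋ = 21 → v.

OQ55pv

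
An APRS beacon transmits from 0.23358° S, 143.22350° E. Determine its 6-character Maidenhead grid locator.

Add 180° to longitude and 90° to latitude: 323.2235, 89.7664.
Field: 323.2235/20 → 16 → Q, 89.7664/10 → 8 → I; chars QI.
Square: 3.2235/2 → 1, 9.7664/1 → 9; chars 19.
Subsquare: 1.2235/0.0833333 → 14 → o, 0.7664/0.0416667 → 18 → s; chars os.

QI19os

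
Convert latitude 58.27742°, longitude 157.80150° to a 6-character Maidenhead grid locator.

Add 180° to longitude and 90° to latitude: 337.8015, 148.2774.
Field (20°×10°, letters A–R): lon ⌊337.8015/20⌋ = 16 → Q; lat ⌊148.2774/10⌋ = 14 → O.
Square (2°×1°, digits 0–9): lon ⌊17.8015/2⌋ = 8; lat ⌊8.2774/1⌋ = 8.
Subsquare (5′×2.5′, letters a–x): lon ⌊1.8015/0.0833333⌋ = 21 → v; lat ⌊0.2774/0.0416667⌋ = 6 → g.

QO88vg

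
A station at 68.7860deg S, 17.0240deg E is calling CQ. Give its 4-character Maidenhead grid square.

JC81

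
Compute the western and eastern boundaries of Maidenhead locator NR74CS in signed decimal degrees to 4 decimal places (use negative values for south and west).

94.1667, 94.2500

Field N=13, R=17: +13·20° lon, +17·10° lat → SW at lon 80°, lat 80°.
Square 7, 4: +7·2° lon, +4·1° lat → SW at lon 94°, lat 84°.
Subsquare c=2, s=18: +2·0.0833333° lon, +18·0.0416667° lat → SW at lon 94.1667°, lat 84.75°.
Cell spans 0.0833333° lon × 0.0416667° lat.
west 94.1667, east 94.2500.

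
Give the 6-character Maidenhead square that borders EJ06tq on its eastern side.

EJ06uq

Longitude subsquare t = 19; +1 → 20 = u.
The latitude characters are unchanged.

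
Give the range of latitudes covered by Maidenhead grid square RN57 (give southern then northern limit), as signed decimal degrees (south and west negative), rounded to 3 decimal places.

47.000, 48.000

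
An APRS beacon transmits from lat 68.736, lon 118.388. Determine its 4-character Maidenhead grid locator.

OP98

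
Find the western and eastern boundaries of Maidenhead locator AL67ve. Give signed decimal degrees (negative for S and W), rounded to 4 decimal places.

-166.2500, -166.1667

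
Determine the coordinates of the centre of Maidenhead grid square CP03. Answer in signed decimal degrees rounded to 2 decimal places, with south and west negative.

63.50, -139.00

Field C=2, P=15: +2·20° lon, +15·10° lat → SW at lon -140°, lat 60°.
Square 0, 3: +0·2° lon, +3·1° lat → SW at lon -140°, lat 63°.
Cell spans 2° lon × 1° lat. Centre is SW corner plus half of each.
latitude 63.50, longitude -139.00.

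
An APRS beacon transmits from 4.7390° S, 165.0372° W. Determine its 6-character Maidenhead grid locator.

AI75lg

Shift to the Maidenhead origin (180°W, 90°S): lon 14.9628, lat 85.2610.
Field (20°×10°, letters A–R): lon ⌊14.9628/20⌋ = 0 → A; lat ⌊85.2610/10⌋ = 8 → I.
Square (2°×1°, digits 0–9): lon ⌊14.9628/2⌋ = 7; lat ⌊5.2610/1⌋ = 5.
Subsquare (5′×2.5′, letters a–x): lon ⌊0.9628/0.0833333⌋ = 11 → l; lat ⌊0.2610/0.0416667⌋ = 6 → g.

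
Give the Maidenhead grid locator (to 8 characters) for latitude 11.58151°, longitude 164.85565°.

RK21kn29

Add 180° to longitude and 90° to latitude: 344.85565, 101.58151.
Field: 344.85565/20 → 17 → R, 101.58151/10 → 10 → K; chars RK.
Square: 4.85565/2 → 2, 1.58151/1 → 1; chars 21.
Subsquare: 0.85565/0.0833333 → 10 → k, 0.58151/0.0416667 → 13 → n; chars kn.
Extended square: 0.02232/0.00833333 → 2, 0.03984/0.00416667 → 9; chars 29.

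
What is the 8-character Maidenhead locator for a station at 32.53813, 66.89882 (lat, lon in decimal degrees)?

MM32km79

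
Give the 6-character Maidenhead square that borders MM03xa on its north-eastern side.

MM13ab

Longitude subsquare x = 23; +1 → 24, wraps to 0 = a, carry into square.
Longitude square 0; +1 → 1.
Latitude subsquare a = 0; +1 → 1 = b.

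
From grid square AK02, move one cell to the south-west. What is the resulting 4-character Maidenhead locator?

RK91

Longitude square 0; −1 → -1, wraps to 9, carry into field.
Longitude field A = 0; −1 → -1, wraps to 17 = R, wrapping around the antimeridian.
Latitude square 2; −1 → 1.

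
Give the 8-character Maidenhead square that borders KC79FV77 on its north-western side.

KC79fv68

Longitude extended square 7; −1 → 6.
Latitude extended square 7; +1 → 8.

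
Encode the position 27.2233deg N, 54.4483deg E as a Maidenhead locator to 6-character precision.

Offset from 180°W / 90°S: lon 234.4483°, lat 117.2233°.
Field: lon ⌊234.4483/20⌋ = 11 → L; lat ⌊117.2233/10⌋ = 11 → L.
Square: lon ⌊14.4483/2⌋ = 7; lat ⌊7.2233/1⌋ = 7.
Subsquare: lon ⌊0.4483/0.0833333⌋ = 5 → f; lat ⌊0.2233/0.0416667⌋ = 5 → f.

LL77ff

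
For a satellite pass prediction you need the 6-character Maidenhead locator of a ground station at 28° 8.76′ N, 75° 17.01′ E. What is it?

Offset from 180°W / 90°S: lon 255.2835°, lat 118.1460°.
Field: lon ⌊255.2835/20⌋ = 12 → M; lat ⌊118.1460/10⌋ = 11 → L.
Square: lon ⌊15.2835/2⌋ = 7; lat ⌊8.1460/1⌋ = 8.
Subsquare: lon ⌊1.2835/0.0833333⌋ = 15 → p; lat ⌊0.1460/0.0416667⌋ = 3 → d.

ML78pd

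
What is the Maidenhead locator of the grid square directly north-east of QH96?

RH07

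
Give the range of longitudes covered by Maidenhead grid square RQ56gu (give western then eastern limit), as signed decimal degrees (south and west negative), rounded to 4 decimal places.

170.5000, 170.5833

Field R=17, Q=16: +17·20° lon, +16·10° lat → SW at lon 160°, lat 70°.
Square 5, 6: +5·2° lon, +6·1° lat → SW at lon 170°, lat 76°.
Subsquare g=6, u=20: +6·0.0833333° lon, +20·0.0416667° lat → SW at lon 170.5°, lat 76.8333°.
Cell spans 0.0833333° lon × 0.0416667° lat.
west 170.5000, east 170.5833.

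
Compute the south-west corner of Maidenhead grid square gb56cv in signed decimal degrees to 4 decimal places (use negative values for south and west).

-73.1250, -49.8333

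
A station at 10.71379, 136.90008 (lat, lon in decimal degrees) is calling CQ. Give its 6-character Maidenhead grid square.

PK80kr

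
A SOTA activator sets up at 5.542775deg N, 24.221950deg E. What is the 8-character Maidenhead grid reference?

KJ25cn60

Offset from 180°W / 90°S: lon 204.22195°, lat 95.54278°.
Field (20°×10°, letters A–R): 204.22195/20 → 10 → K, 95.54278/10 → 9 → J; chars KJ.
Square (2°×1°, digits 0–9): 4.22195/2 → 2, 5.54278/1 → 5; chars 25.
Subsquare (5′×2.5′, letters a–x): 0.22195/0.0833333 → 2 → c, 0.54278/0.0416667 → 13 → n; chars cn.
Extended square (30″×15″, digits 0–9): 0.05528/0.00833333 → 6, 0.00111/0.00416667 → 0; chars 60.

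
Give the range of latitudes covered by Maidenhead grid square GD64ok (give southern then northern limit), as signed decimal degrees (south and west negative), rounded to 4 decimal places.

Field G=6, D=3: +6·20° lon, +3·10° lat → SW at lon -60°, lat -60°.
Square 6, 4: +6·2° lon, +4·1° lat → SW at lon -48°, lat -56°.
Subsquare o=14, k=10: +14·0.0833333° lon, +10·0.0416667° lat → SW at lon -46.8333°, lat -55.5833°.
Cell spans 0.0833333° lon × 0.0416667° lat.
south -55.5833, north -55.5417.

-55.5833, -55.5417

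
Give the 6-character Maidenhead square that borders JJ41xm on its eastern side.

Longitude subsquare x = 23; +1 → 24, wraps to 0 = a, carry into square.
Longitude square 4; +1 → 5.
The latitude characters are unchanged.

JJ51am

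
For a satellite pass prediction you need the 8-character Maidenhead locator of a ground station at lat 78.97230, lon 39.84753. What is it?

KQ98wx13

Shift to the Maidenhead origin (180°W, 90°S): lon 219.84753, lat 168.97230.
Field (20°×10°, letters A–R): 219.84753/20 → 10 → K, 168.97230/10 → 16 → Q; chars KQ.
Square (2°×1°, digits 0–9): 19.84753/2 → 9, 8.97230/1 → 8; chars 98.
Subsquare (5′×2.5′, letters a–x): 1.84753/0.0833333 → 22 → w, 0.97230/0.0416667 → 23 → x; chars wx.
Extended square (30″×15″, digits 0–9): 0.01420/0.00833333 → 1, 0.01397/0.00416667 → 3; chars 13.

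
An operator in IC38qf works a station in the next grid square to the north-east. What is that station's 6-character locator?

Longitude subsquare q = 16; +1 → 17 = r.
Latitude subsquare f = 5; +1 → 6 = g.

IC38rg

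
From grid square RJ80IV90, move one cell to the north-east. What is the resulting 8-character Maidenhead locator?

RJ80jv01

Longitude extended square 9; +1 → 10, wraps to 0, carry into subsquare.
Longitude subsquare i = 8; +1 → 9 = j.
Latitude extended square 0; +1 → 1.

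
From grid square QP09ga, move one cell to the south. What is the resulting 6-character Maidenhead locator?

Latitude subsquare a = 0; −1 → -1, wraps to 23 = x, carry into square.
Latitude square 9; −1 → 8.
The longitude characters are unchanged.

QP08gx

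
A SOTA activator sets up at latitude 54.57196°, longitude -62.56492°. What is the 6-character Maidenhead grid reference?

Shift to the Maidenhead origin (180°W, 90°S): lon 117.4351, lat 144.5720.
Field: lon ⌊117.4351/20⌋ = 5 → F; lat ⌊144.5720/10⌋ = 14 → O.
Square: lon ⌊17.4351/2⌋ = 8; lat ⌊4.5720/1⌋ = 4.
Subsquare: lon ⌊1.4351/0.0833333⌋ = 17 → r; lat ⌊0.5720/0.0416667⌋ = 13 → n.

FO84rn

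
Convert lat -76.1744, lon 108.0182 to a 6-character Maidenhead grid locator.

OB43at

Shift to the Maidenhead origin (180°W, 90°S): lon 288.0182, lat 13.8256.
Field: 288.0182/20 → 14 → O, 13.8256/10 → 1 → B; chars OB.
Square: 8.0182/2 → 4, 3.8256/1 → 3; chars 43.
Subsquare: 0.0182/0.0833333 → 0 → a, 0.8256/0.0416667 → 19 → t; chars at.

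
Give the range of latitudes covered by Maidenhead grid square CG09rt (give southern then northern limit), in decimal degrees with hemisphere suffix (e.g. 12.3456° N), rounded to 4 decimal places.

20.2083° S, 20.1667° S

Field C=2, G=6: +2·20° lon, +6·10° lat → SW at lon -140°, lat -30°.
Square 0, 9: +0·2° lon, +9·1° lat → SW at lon -140°, lat -21°.
Subsquare r=17, t=19: +17·0.0833333° lon, +19·0.0416667° lat → SW at lon -138.583°, lat -20.2083°.
Cell spans 0.0833333° lon × 0.0416667° lat.
south 20.2083° S, north 20.1667° S.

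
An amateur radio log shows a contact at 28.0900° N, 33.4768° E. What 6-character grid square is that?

KL68rc

Add 180° to longitude and 90° to latitude: 213.4768, 118.0900.
Field (20°×10°, letters A–R): 213.4768/20 → 10 → K, 118.0900/10 → 11 → L; chars KL.
Square (2°×1°, digits 0–9): 13.4768/2 → 6, 8.0900/1 → 8; chars 68.
Subsquare (5′×2.5′, letters a–x): 1.4768/0.0833333 → 17 → r, 0.0900/0.0416667 → 2 → c; chars rc.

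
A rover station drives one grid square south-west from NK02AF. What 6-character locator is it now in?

MK92xe

Longitude subsquare a = 0; −1 → -1, wraps to 23 = x, carry into square.
Longitude square 0; −1 → -1, wraps to 9, carry into field.
Longitude field N = 13; −1 → 12 = M.
Latitude subsquare f = 5; −1 → 4 = e.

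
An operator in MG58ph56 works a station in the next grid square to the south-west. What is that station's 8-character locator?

MG58ph45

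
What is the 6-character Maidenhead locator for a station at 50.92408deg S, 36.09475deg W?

HD19wb

Add 180° to longitude and 90° to latitude: 143.9052, 39.0759.
Field: lon ⌊143.9052/20⌋ = 7 → H; lat ⌊39.0759/10⌋ = 3 → D.
Square: lon ⌊3.9052/2⌋ = 1; lat ⌊9.0759/1⌋ = 9.
Subsquare: lon ⌊1.9052/0.0833333⌋ = 22 → w; lat ⌊0.0759/0.0416667⌋ = 1 → b.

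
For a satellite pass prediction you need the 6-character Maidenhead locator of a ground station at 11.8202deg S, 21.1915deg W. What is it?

Offset from 180°W / 90°S: lon 158.8085°, lat 78.1798°.
Field: 158.8085/20 → 7 → H, 78.1798/10 → 7 → H; chars HH.
Square: 18.8085/2 → 9, 8.1798/1 → 8; chars 98.
Subsquare: 0.8085/0.0833333 → 9 → j, 0.1798/0.0416667 → 4 → e; chars je.

HH98je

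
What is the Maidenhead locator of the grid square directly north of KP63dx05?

Latitude extended square 5; +1 → 6.
The longitude characters are unchanged.

KP63dx06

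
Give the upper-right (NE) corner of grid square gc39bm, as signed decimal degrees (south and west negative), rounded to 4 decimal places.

-60.4583, -53.8333

Field G=6, C=2: +6·20° lon, +2·10° lat → SW at lon -60°, lat -70°.
Square 3, 9: +3·2° lon, +9·1° lat → SW at lon -54°, lat -61°.
Subsquare b=1, m=12: +1·0.0833333° lon, +12·0.0416667° lat → SW at lon -53.9167°, lat -60.5°.
Cell spans 0.0833333° lon × 0.0416667° lat. NE corner is SW corner plus one full cell.
latitude -60.4583, longitude -53.8333.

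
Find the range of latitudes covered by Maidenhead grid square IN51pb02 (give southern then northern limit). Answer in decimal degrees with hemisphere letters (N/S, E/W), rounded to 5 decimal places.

Field I=8, N=13: +8·20° lon, +13·10° lat → SW at lon -20°, lat 40°.
Square 5, 1: +5·2° lon, +1·1° lat → SW at lon -10°, lat 41°.
Subsquare p=15, b=1: +15·0.0833333° lon, +1·0.0416667° lat → SW at lon -8.75°, lat 41.0417°.
Extended square 0, 2: +0·0.00833333° lon, +2·0.00416667° lat → SW at lon -8.75°, lat 41.05°.
Cell spans 0.00833333° lon × 0.00416667° lat.
south 41.05000° N, north 41.05417° N.

41.05000° N, 41.05417° N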